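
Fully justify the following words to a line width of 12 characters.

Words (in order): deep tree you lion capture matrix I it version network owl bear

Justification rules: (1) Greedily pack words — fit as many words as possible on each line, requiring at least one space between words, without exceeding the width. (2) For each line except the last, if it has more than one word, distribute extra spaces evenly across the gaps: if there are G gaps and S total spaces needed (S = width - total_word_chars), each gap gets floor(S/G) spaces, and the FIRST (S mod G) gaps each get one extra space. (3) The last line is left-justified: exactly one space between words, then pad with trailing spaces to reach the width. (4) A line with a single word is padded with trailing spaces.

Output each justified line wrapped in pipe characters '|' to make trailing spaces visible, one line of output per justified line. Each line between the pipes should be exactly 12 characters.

Answer: |deep    tree|
|you     lion|
|capture     |
|matrix  I it|
|version     |
|network  owl|
|bear        |

Derivation:
Line 1: ['deep', 'tree'] (min_width=9, slack=3)
Line 2: ['you', 'lion'] (min_width=8, slack=4)
Line 3: ['capture'] (min_width=7, slack=5)
Line 4: ['matrix', 'I', 'it'] (min_width=11, slack=1)
Line 5: ['version'] (min_width=7, slack=5)
Line 6: ['network', 'owl'] (min_width=11, slack=1)
Line 7: ['bear'] (min_width=4, slack=8)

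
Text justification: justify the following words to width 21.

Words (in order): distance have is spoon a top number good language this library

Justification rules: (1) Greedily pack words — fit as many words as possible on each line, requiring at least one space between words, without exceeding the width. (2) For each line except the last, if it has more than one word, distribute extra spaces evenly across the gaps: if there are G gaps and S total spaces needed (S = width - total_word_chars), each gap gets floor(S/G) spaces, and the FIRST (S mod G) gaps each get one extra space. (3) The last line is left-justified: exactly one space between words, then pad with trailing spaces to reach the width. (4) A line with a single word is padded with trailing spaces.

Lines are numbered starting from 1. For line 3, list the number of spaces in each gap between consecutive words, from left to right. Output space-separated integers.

Answer: 3 2

Derivation:
Line 1: ['distance', 'have', 'is'] (min_width=16, slack=5)
Line 2: ['spoon', 'a', 'top', 'number'] (min_width=18, slack=3)
Line 3: ['good', 'language', 'this'] (min_width=18, slack=3)
Line 4: ['library'] (min_width=7, slack=14)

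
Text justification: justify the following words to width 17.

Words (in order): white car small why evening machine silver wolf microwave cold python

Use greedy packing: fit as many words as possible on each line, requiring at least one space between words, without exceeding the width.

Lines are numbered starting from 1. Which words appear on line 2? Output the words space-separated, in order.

Answer: why evening

Derivation:
Line 1: ['white', 'car', 'small'] (min_width=15, slack=2)
Line 2: ['why', 'evening'] (min_width=11, slack=6)
Line 3: ['machine', 'silver'] (min_width=14, slack=3)
Line 4: ['wolf', 'microwave'] (min_width=14, slack=3)
Line 5: ['cold', 'python'] (min_width=11, slack=6)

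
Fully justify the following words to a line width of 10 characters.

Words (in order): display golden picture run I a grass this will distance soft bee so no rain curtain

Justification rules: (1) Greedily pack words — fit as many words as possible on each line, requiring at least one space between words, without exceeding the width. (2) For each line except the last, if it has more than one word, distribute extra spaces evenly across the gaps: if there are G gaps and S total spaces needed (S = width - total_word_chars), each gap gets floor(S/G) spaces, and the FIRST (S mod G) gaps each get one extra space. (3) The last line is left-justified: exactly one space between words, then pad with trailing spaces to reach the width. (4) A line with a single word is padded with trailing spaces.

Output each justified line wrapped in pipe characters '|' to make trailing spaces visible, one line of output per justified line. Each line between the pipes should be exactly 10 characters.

Line 1: ['display'] (min_width=7, slack=3)
Line 2: ['golden'] (min_width=6, slack=4)
Line 3: ['picture'] (min_width=7, slack=3)
Line 4: ['run', 'I', 'a'] (min_width=7, slack=3)
Line 5: ['grass', 'this'] (min_width=10, slack=0)
Line 6: ['will'] (min_width=4, slack=6)
Line 7: ['distance'] (min_width=8, slack=2)
Line 8: ['soft', 'bee'] (min_width=8, slack=2)
Line 9: ['so', 'no', 'rain'] (min_width=10, slack=0)
Line 10: ['curtain'] (min_width=7, slack=3)

Answer: |display   |
|golden    |
|picture   |
|run   I  a|
|grass this|
|will      |
|distance  |
|soft   bee|
|so no rain|
|curtain   |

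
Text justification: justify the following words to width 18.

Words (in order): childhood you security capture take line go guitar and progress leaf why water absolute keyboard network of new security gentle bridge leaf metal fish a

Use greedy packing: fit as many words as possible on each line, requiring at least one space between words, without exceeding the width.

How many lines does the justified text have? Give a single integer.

Line 1: ['childhood', 'you'] (min_width=13, slack=5)
Line 2: ['security', 'capture'] (min_width=16, slack=2)
Line 3: ['take', 'line', 'go'] (min_width=12, slack=6)
Line 4: ['guitar', 'and'] (min_width=10, slack=8)
Line 5: ['progress', 'leaf', 'why'] (min_width=17, slack=1)
Line 6: ['water', 'absolute'] (min_width=14, slack=4)
Line 7: ['keyboard', 'network'] (min_width=16, slack=2)
Line 8: ['of', 'new', 'security'] (min_width=15, slack=3)
Line 9: ['gentle', 'bridge', 'leaf'] (min_width=18, slack=0)
Line 10: ['metal', 'fish', 'a'] (min_width=12, slack=6)
Total lines: 10

Answer: 10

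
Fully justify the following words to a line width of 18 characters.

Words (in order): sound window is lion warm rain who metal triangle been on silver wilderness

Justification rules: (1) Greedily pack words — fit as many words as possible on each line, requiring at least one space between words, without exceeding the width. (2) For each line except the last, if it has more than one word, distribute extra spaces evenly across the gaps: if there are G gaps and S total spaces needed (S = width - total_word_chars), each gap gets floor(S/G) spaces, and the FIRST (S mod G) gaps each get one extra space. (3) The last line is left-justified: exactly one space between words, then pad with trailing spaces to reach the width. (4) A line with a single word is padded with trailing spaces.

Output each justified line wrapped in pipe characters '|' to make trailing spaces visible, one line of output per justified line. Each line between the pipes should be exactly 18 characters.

Answer: |sound   window  is|
|lion warm rain who|
|metal     triangle|
|been   on   silver|
|wilderness        |

Derivation:
Line 1: ['sound', 'window', 'is'] (min_width=15, slack=3)
Line 2: ['lion', 'warm', 'rain', 'who'] (min_width=18, slack=0)
Line 3: ['metal', 'triangle'] (min_width=14, slack=4)
Line 4: ['been', 'on', 'silver'] (min_width=14, slack=4)
Line 5: ['wilderness'] (min_width=10, slack=8)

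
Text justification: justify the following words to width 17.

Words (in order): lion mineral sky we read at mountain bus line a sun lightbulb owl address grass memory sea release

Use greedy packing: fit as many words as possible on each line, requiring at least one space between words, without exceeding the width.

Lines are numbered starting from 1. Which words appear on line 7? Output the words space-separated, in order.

Line 1: ['lion', 'mineral', 'sky'] (min_width=16, slack=1)
Line 2: ['we', 'read', 'at'] (min_width=10, slack=7)
Line 3: ['mountain', 'bus', 'line'] (min_width=17, slack=0)
Line 4: ['a', 'sun', 'lightbulb'] (min_width=15, slack=2)
Line 5: ['owl', 'address', 'grass'] (min_width=17, slack=0)
Line 6: ['memory', 'sea'] (min_width=10, slack=7)
Line 7: ['release'] (min_width=7, slack=10)

Answer: release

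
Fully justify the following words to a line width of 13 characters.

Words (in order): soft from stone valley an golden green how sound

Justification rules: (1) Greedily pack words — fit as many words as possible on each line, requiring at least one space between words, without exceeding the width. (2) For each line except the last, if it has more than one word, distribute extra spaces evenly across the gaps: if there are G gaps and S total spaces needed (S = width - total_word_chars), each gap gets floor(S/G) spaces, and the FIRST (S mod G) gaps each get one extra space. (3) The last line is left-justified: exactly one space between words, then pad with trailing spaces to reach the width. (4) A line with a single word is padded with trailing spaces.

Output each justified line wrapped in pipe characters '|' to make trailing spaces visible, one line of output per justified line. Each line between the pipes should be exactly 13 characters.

Line 1: ['soft', 'from'] (min_width=9, slack=4)
Line 2: ['stone', 'valley'] (min_width=12, slack=1)
Line 3: ['an', 'golden'] (min_width=9, slack=4)
Line 4: ['green', 'how'] (min_width=9, slack=4)
Line 5: ['sound'] (min_width=5, slack=8)

Answer: |soft     from|
|stone  valley|
|an     golden|
|green     how|
|sound        |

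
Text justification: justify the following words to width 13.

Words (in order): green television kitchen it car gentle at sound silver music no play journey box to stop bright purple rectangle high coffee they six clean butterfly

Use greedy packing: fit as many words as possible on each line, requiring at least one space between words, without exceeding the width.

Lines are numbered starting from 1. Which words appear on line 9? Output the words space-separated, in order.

Answer: bright purple

Derivation:
Line 1: ['green'] (min_width=5, slack=8)
Line 2: ['television'] (min_width=10, slack=3)
Line 3: ['kitchen', 'it'] (min_width=10, slack=3)
Line 4: ['car', 'gentle', 'at'] (min_width=13, slack=0)
Line 5: ['sound', 'silver'] (min_width=12, slack=1)
Line 6: ['music', 'no', 'play'] (min_width=13, slack=0)
Line 7: ['journey', 'box'] (min_width=11, slack=2)
Line 8: ['to', 'stop'] (min_width=7, slack=6)
Line 9: ['bright', 'purple'] (min_width=13, slack=0)
Line 10: ['rectangle'] (min_width=9, slack=4)
Line 11: ['high', 'coffee'] (min_width=11, slack=2)
Line 12: ['they', 'six'] (min_width=8, slack=5)
Line 13: ['clean'] (min_width=5, slack=8)
Line 14: ['butterfly'] (min_width=9, slack=4)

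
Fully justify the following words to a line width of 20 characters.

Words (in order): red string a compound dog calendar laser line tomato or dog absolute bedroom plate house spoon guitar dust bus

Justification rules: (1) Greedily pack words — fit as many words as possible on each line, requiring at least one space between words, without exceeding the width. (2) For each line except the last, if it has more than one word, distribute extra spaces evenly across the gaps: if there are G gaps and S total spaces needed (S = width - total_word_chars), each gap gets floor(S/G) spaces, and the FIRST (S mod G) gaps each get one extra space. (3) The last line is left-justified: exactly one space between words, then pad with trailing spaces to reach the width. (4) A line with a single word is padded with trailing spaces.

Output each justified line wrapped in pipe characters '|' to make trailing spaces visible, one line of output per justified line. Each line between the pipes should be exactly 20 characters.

Line 1: ['red', 'string', 'a'] (min_width=12, slack=8)
Line 2: ['compound', 'dog'] (min_width=12, slack=8)
Line 3: ['calendar', 'laser', 'line'] (min_width=19, slack=1)
Line 4: ['tomato', 'or', 'dog'] (min_width=13, slack=7)
Line 5: ['absolute', 'bedroom'] (min_width=16, slack=4)
Line 6: ['plate', 'house', 'spoon'] (min_width=17, slack=3)
Line 7: ['guitar', 'dust', 'bus'] (min_width=15, slack=5)

Answer: |red     string     a|
|compound         dog|
|calendar  laser line|
|tomato     or    dog|
|absolute     bedroom|
|plate   house  spoon|
|guitar dust bus     |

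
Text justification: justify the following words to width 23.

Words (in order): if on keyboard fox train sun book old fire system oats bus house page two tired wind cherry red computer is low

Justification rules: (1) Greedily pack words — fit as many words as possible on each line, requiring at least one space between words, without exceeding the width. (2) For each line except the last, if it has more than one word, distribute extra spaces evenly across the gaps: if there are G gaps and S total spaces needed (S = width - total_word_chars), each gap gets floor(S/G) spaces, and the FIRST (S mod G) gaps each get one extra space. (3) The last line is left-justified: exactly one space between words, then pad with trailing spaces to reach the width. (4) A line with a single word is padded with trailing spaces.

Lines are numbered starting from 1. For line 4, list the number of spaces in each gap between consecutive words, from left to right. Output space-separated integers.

Answer: 3 2 2

Derivation:
Line 1: ['if', 'on', 'keyboard', 'fox'] (min_width=18, slack=5)
Line 2: ['train', 'sun', 'book', 'old', 'fire'] (min_width=23, slack=0)
Line 3: ['system', 'oats', 'bus', 'house'] (min_width=21, slack=2)
Line 4: ['page', 'two', 'tired', 'wind'] (min_width=19, slack=4)
Line 5: ['cherry', 'red', 'computer', 'is'] (min_width=22, slack=1)
Line 6: ['low'] (min_width=3, slack=20)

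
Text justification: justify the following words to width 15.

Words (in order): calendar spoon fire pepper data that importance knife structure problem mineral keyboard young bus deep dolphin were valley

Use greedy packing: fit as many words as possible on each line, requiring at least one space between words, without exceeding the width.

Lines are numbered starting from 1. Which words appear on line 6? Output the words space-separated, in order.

Answer: problem mineral

Derivation:
Line 1: ['calendar', 'spoon'] (min_width=14, slack=1)
Line 2: ['fire', 'pepper'] (min_width=11, slack=4)
Line 3: ['data', 'that'] (min_width=9, slack=6)
Line 4: ['importance'] (min_width=10, slack=5)
Line 5: ['knife', 'structure'] (min_width=15, slack=0)
Line 6: ['problem', 'mineral'] (min_width=15, slack=0)
Line 7: ['keyboard', 'young'] (min_width=14, slack=1)
Line 8: ['bus', 'deep'] (min_width=8, slack=7)
Line 9: ['dolphin', 'were'] (min_width=12, slack=3)
Line 10: ['valley'] (min_width=6, slack=9)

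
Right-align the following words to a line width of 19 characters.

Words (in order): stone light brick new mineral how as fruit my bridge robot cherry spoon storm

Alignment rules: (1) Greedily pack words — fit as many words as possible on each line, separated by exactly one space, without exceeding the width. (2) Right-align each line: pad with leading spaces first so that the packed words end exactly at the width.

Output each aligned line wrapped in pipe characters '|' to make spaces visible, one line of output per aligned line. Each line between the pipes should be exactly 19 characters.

Answer: |  stone light brick|
| new mineral how as|
|    fruit my bridge|
| robot cherry spoon|
|              storm|

Derivation:
Line 1: ['stone', 'light', 'brick'] (min_width=17, slack=2)
Line 2: ['new', 'mineral', 'how', 'as'] (min_width=18, slack=1)
Line 3: ['fruit', 'my', 'bridge'] (min_width=15, slack=4)
Line 4: ['robot', 'cherry', 'spoon'] (min_width=18, slack=1)
Line 5: ['storm'] (min_width=5, slack=14)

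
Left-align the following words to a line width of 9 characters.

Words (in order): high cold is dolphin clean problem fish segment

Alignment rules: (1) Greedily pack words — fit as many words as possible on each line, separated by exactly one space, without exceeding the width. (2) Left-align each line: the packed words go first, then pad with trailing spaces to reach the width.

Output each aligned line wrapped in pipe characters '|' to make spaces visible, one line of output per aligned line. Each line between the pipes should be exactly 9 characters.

Line 1: ['high', 'cold'] (min_width=9, slack=0)
Line 2: ['is'] (min_width=2, slack=7)
Line 3: ['dolphin'] (min_width=7, slack=2)
Line 4: ['clean'] (min_width=5, slack=4)
Line 5: ['problem'] (min_width=7, slack=2)
Line 6: ['fish'] (min_width=4, slack=5)
Line 7: ['segment'] (min_width=7, slack=2)

Answer: |high cold|
|is       |
|dolphin  |
|clean    |
|problem  |
|fish     |
|segment  |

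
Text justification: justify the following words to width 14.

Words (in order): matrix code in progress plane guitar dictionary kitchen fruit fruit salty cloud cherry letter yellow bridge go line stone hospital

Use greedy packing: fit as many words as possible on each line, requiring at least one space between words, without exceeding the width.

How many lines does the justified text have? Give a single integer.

Answer: 10

Derivation:
Line 1: ['matrix', 'code', 'in'] (min_width=14, slack=0)
Line 2: ['progress', 'plane'] (min_width=14, slack=0)
Line 3: ['guitar'] (min_width=6, slack=8)
Line 4: ['dictionary'] (min_width=10, slack=4)
Line 5: ['kitchen', 'fruit'] (min_width=13, slack=1)
Line 6: ['fruit', 'salty'] (min_width=11, slack=3)
Line 7: ['cloud', 'cherry'] (min_width=12, slack=2)
Line 8: ['letter', 'yellow'] (min_width=13, slack=1)
Line 9: ['bridge', 'go', 'line'] (min_width=14, slack=0)
Line 10: ['stone', 'hospital'] (min_width=14, slack=0)
Total lines: 10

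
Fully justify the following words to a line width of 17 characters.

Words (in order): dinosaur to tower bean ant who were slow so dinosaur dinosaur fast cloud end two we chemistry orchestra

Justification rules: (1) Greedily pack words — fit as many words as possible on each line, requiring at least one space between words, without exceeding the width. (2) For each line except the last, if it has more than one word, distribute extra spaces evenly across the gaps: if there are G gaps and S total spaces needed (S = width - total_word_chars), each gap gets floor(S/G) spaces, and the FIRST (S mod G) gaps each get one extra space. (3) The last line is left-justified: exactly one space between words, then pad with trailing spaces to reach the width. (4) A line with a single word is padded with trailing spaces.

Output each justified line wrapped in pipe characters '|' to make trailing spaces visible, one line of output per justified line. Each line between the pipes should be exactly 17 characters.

Answer: |dinosaur to tower|
|bean ant who were|
|slow  so dinosaur|
|dinosaur     fast|
|cloud  end two we|
|chemistry        |
|orchestra        |

Derivation:
Line 1: ['dinosaur', 'to', 'tower'] (min_width=17, slack=0)
Line 2: ['bean', 'ant', 'who', 'were'] (min_width=17, slack=0)
Line 3: ['slow', 'so', 'dinosaur'] (min_width=16, slack=1)
Line 4: ['dinosaur', 'fast'] (min_width=13, slack=4)
Line 5: ['cloud', 'end', 'two', 'we'] (min_width=16, slack=1)
Line 6: ['chemistry'] (min_width=9, slack=8)
Line 7: ['orchestra'] (min_width=9, slack=8)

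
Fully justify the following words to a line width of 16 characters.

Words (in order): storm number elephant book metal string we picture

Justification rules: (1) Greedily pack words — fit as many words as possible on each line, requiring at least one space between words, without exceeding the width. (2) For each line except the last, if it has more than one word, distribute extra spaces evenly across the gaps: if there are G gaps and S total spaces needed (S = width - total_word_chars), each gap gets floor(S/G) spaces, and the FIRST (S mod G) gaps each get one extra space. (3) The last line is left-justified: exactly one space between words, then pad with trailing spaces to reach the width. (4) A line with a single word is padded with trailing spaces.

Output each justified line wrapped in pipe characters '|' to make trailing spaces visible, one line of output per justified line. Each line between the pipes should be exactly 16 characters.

Answer: |storm     number|
|elephant    book|
|metal  string we|
|picture         |

Derivation:
Line 1: ['storm', 'number'] (min_width=12, slack=4)
Line 2: ['elephant', 'book'] (min_width=13, slack=3)
Line 3: ['metal', 'string', 'we'] (min_width=15, slack=1)
Line 4: ['picture'] (min_width=7, slack=9)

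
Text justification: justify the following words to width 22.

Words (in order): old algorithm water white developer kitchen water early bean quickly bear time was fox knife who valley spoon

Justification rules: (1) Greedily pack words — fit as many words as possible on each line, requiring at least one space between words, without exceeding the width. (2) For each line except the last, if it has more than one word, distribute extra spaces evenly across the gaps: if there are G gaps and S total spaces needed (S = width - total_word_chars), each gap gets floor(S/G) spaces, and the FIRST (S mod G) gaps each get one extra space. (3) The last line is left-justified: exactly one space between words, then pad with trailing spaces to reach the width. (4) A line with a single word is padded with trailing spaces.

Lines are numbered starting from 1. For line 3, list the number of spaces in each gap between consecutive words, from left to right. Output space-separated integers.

Line 1: ['old', 'algorithm', 'water'] (min_width=19, slack=3)
Line 2: ['white', 'developer'] (min_width=15, slack=7)
Line 3: ['kitchen', 'water', 'early'] (min_width=19, slack=3)
Line 4: ['bean', 'quickly', 'bear', 'time'] (min_width=22, slack=0)
Line 5: ['was', 'fox', 'knife', 'who'] (min_width=17, slack=5)
Line 6: ['valley', 'spoon'] (min_width=12, slack=10)

Answer: 3 2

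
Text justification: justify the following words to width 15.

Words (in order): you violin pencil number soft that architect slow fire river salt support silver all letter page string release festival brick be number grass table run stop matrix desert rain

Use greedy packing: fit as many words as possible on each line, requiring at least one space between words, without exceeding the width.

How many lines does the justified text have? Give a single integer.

Answer: 13

Derivation:
Line 1: ['you', 'violin'] (min_width=10, slack=5)
Line 2: ['pencil', 'number'] (min_width=13, slack=2)
Line 3: ['soft', 'that'] (min_width=9, slack=6)
Line 4: ['architect', 'slow'] (min_width=14, slack=1)
Line 5: ['fire', 'river', 'salt'] (min_width=15, slack=0)
Line 6: ['support', 'silver'] (min_width=14, slack=1)
Line 7: ['all', 'letter', 'page'] (min_width=15, slack=0)
Line 8: ['string', 'release'] (min_width=14, slack=1)
Line 9: ['festival', 'brick'] (min_width=14, slack=1)
Line 10: ['be', 'number', 'grass'] (min_width=15, slack=0)
Line 11: ['table', 'run', 'stop'] (min_width=14, slack=1)
Line 12: ['matrix', 'desert'] (min_width=13, slack=2)
Line 13: ['rain'] (min_width=4, slack=11)
Total lines: 13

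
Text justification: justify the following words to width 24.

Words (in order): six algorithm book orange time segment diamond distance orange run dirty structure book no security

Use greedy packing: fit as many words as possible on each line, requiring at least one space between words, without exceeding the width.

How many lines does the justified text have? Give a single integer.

Answer: 5

Derivation:
Line 1: ['six', 'algorithm', 'book'] (min_width=18, slack=6)
Line 2: ['orange', 'time', 'segment'] (min_width=19, slack=5)
Line 3: ['diamond', 'distance', 'orange'] (min_width=23, slack=1)
Line 4: ['run', 'dirty', 'structure', 'book'] (min_width=24, slack=0)
Line 5: ['no', 'security'] (min_width=11, slack=13)
Total lines: 5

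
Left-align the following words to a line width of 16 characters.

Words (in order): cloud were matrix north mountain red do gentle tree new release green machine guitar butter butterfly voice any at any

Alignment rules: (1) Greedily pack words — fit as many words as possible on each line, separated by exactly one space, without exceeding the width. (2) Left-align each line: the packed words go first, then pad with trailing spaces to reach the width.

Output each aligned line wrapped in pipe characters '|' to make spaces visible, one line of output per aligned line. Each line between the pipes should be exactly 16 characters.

Answer: |cloud were      |
|matrix north    |
|mountain red do |
|gentle tree new |
|release green   |
|machine guitar  |
|butter butterfly|
|voice any at any|

Derivation:
Line 1: ['cloud', 'were'] (min_width=10, slack=6)
Line 2: ['matrix', 'north'] (min_width=12, slack=4)
Line 3: ['mountain', 'red', 'do'] (min_width=15, slack=1)
Line 4: ['gentle', 'tree', 'new'] (min_width=15, slack=1)
Line 5: ['release', 'green'] (min_width=13, slack=3)
Line 6: ['machine', 'guitar'] (min_width=14, slack=2)
Line 7: ['butter', 'butterfly'] (min_width=16, slack=0)
Line 8: ['voice', 'any', 'at', 'any'] (min_width=16, slack=0)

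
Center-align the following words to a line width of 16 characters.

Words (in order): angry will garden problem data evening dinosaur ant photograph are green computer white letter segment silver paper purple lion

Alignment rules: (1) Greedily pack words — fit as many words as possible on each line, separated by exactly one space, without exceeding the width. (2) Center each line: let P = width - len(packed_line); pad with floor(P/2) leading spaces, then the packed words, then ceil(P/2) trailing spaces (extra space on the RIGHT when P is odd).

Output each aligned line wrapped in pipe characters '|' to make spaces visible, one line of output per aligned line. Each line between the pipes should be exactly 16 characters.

Answer: |   angry will   |
| garden problem |
|  data evening  |
|  dinosaur ant  |
| photograph are |
| green computer |
|  white letter  |
| segment silver |
|  paper purple  |
|      lion      |

Derivation:
Line 1: ['angry', 'will'] (min_width=10, slack=6)
Line 2: ['garden', 'problem'] (min_width=14, slack=2)
Line 3: ['data', 'evening'] (min_width=12, slack=4)
Line 4: ['dinosaur', 'ant'] (min_width=12, slack=4)
Line 5: ['photograph', 'are'] (min_width=14, slack=2)
Line 6: ['green', 'computer'] (min_width=14, slack=2)
Line 7: ['white', 'letter'] (min_width=12, slack=4)
Line 8: ['segment', 'silver'] (min_width=14, slack=2)
Line 9: ['paper', 'purple'] (min_width=12, slack=4)
Line 10: ['lion'] (min_width=4, slack=12)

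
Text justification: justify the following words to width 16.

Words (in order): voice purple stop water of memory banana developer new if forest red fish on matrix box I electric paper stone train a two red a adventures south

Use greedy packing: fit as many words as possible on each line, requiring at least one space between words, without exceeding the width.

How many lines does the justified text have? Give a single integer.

Line 1: ['voice', 'purple'] (min_width=12, slack=4)
Line 2: ['stop', 'water', 'of'] (min_width=13, slack=3)
Line 3: ['memory', 'banana'] (min_width=13, slack=3)
Line 4: ['developer', 'new', 'if'] (min_width=16, slack=0)
Line 5: ['forest', 'red', 'fish'] (min_width=15, slack=1)
Line 6: ['on', 'matrix', 'box', 'I'] (min_width=15, slack=1)
Line 7: ['electric', 'paper'] (min_width=14, slack=2)
Line 8: ['stone', 'train', 'a'] (min_width=13, slack=3)
Line 9: ['two', 'red', 'a'] (min_width=9, slack=7)
Line 10: ['adventures', 'south'] (min_width=16, slack=0)
Total lines: 10

Answer: 10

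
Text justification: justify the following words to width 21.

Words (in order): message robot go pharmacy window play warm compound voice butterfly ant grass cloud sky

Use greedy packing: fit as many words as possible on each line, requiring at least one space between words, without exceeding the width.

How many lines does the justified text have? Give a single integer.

Answer: 5

Derivation:
Line 1: ['message', 'robot', 'go'] (min_width=16, slack=5)
Line 2: ['pharmacy', 'window', 'play'] (min_width=20, slack=1)
Line 3: ['warm', 'compound', 'voice'] (min_width=19, slack=2)
Line 4: ['butterfly', 'ant', 'grass'] (min_width=19, slack=2)
Line 5: ['cloud', 'sky'] (min_width=9, slack=12)
Total lines: 5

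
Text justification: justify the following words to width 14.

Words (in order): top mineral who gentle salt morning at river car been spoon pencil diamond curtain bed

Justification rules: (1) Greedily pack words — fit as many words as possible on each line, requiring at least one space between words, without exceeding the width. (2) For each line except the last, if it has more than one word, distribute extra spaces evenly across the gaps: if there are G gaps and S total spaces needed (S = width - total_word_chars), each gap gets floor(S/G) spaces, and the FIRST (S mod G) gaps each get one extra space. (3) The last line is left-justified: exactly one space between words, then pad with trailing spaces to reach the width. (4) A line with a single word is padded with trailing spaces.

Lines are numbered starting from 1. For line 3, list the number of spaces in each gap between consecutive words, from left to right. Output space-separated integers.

Answer: 3

Derivation:
Line 1: ['top', 'mineral'] (min_width=11, slack=3)
Line 2: ['who', 'gentle'] (min_width=10, slack=4)
Line 3: ['salt', 'morning'] (min_width=12, slack=2)
Line 4: ['at', 'river', 'car'] (min_width=12, slack=2)
Line 5: ['been', 'spoon'] (min_width=10, slack=4)
Line 6: ['pencil', 'diamond'] (min_width=14, slack=0)
Line 7: ['curtain', 'bed'] (min_width=11, slack=3)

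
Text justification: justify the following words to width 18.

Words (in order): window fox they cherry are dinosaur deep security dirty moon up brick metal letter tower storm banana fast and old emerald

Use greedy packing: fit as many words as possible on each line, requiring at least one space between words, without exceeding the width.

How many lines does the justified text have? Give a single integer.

Line 1: ['window', 'fox', 'they'] (min_width=15, slack=3)
Line 2: ['cherry', 'are'] (min_width=10, slack=8)
Line 3: ['dinosaur', 'deep'] (min_width=13, slack=5)
Line 4: ['security', 'dirty'] (min_width=14, slack=4)
Line 5: ['moon', 'up', 'brick'] (min_width=13, slack=5)
Line 6: ['metal', 'letter', 'tower'] (min_width=18, slack=0)
Line 7: ['storm', 'banana', 'fast'] (min_width=17, slack=1)
Line 8: ['and', 'old', 'emerald'] (min_width=15, slack=3)
Total lines: 8

Answer: 8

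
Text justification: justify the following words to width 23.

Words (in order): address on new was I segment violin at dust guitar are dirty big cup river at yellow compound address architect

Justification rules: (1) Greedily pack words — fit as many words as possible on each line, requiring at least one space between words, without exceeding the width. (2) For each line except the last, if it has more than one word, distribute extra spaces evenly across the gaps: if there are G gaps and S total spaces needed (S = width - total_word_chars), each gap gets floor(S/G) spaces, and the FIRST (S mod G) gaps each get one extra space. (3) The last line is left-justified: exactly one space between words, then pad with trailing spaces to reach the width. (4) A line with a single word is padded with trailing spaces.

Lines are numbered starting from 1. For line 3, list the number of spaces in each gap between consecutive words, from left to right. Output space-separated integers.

Answer: 2 2 2

Derivation:
Line 1: ['address', 'on', 'new', 'was', 'I'] (min_width=20, slack=3)
Line 2: ['segment', 'violin', 'at', 'dust'] (min_width=22, slack=1)
Line 3: ['guitar', 'are', 'dirty', 'big'] (min_width=20, slack=3)
Line 4: ['cup', 'river', 'at', 'yellow'] (min_width=19, slack=4)
Line 5: ['compound', 'address'] (min_width=16, slack=7)
Line 6: ['architect'] (min_width=9, slack=14)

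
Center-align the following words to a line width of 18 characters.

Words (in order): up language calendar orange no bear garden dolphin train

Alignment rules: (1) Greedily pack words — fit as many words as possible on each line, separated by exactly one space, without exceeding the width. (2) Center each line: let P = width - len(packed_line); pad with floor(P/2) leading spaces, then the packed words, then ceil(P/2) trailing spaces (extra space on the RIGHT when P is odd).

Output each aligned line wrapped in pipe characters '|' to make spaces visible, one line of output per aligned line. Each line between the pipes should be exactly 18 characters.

Line 1: ['up', 'language'] (min_width=11, slack=7)
Line 2: ['calendar', 'orange', 'no'] (min_width=18, slack=0)
Line 3: ['bear', 'garden'] (min_width=11, slack=7)
Line 4: ['dolphin', 'train'] (min_width=13, slack=5)

Answer: |   up language    |
|calendar orange no|
|   bear garden    |
|  dolphin train   |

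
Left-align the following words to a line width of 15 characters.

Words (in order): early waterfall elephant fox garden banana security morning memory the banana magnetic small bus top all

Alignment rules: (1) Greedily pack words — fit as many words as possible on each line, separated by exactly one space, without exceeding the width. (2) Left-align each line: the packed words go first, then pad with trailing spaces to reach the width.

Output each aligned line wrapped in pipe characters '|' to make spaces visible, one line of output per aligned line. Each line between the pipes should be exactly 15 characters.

Line 1: ['early', 'waterfall'] (min_width=15, slack=0)
Line 2: ['elephant', 'fox'] (min_width=12, slack=3)
Line 3: ['garden', 'banana'] (min_width=13, slack=2)
Line 4: ['security'] (min_width=8, slack=7)
Line 5: ['morning', 'memory'] (min_width=14, slack=1)
Line 6: ['the', 'banana'] (min_width=10, slack=5)
Line 7: ['magnetic', 'small'] (min_width=14, slack=1)
Line 8: ['bus', 'top', 'all'] (min_width=11, slack=4)

Answer: |early waterfall|
|elephant fox   |
|garden banana  |
|security       |
|morning memory |
|the banana     |
|magnetic small |
|bus top all    |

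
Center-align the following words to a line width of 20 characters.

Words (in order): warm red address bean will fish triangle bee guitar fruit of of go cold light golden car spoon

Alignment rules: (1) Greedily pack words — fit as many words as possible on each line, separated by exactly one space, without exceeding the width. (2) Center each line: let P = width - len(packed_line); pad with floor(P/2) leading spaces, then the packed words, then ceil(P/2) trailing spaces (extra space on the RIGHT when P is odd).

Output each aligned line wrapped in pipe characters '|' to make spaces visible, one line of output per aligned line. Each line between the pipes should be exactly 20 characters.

Answer: |  warm red address  |
|   bean will fish   |
|triangle bee guitar |
|fruit of of go cold |
|  light golden car  |
|       spoon        |

Derivation:
Line 1: ['warm', 'red', 'address'] (min_width=16, slack=4)
Line 2: ['bean', 'will', 'fish'] (min_width=14, slack=6)
Line 3: ['triangle', 'bee', 'guitar'] (min_width=19, slack=1)
Line 4: ['fruit', 'of', 'of', 'go', 'cold'] (min_width=19, slack=1)
Line 5: ['light', 'golden', 'car'] (min_width=16, slack=4)
Line 6: ['spoon'] (min_width=5, slack=15)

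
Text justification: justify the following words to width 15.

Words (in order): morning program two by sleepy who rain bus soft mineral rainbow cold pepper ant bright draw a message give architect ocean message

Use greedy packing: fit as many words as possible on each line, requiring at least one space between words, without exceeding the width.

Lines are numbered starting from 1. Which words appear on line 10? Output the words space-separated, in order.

Line 1: ['morning', 'program'] (min_width=15, slack=0)
Line 2: ['two', 'by', 'sleepy'] (min_width=13, slack=2)
Line 3: ['who', 'rain', 'bus'] (min_width=12, slack=3)
Line 4: ['soft', 'mineral'] (min_width=12, slack=3)
Line 5: ['rainbow', 'cold'] (min_width=12, slack=3)
Line 6: ['pepper', 'ant'] (min_width=10, slack=5)
Line 7: ['bright', 'draw', 'a'] (min_width=13, slack=2)
Line 8: ['message', 'give'] (min_width=12, slack=3)
Line 9: ['architect', 'ocean'] (min_width=15, slack=0)
Line 10: ['message'] (min_width=7, slack=8)

Answer: message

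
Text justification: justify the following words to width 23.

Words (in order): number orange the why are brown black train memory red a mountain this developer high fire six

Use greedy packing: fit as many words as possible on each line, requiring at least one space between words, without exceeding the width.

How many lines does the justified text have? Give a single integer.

Answer: 5

Derivation:
Line 1: ['number', 'orange', 'the', 'why'] (min_width=21, slack=2)
Line 2: ['are', 'brown', 'black', 'train'] (min_width=21, slack=2)
Line 3: ['memory', 'red', 'a', 'mountain'] (min_width=21, slack=2)
Line 4: ['this', 'developer', 'high'] (min_width=19, slack=4)
Line 5: ['fire', 'six'] (min_width=8, slack=15)
Total lines: 5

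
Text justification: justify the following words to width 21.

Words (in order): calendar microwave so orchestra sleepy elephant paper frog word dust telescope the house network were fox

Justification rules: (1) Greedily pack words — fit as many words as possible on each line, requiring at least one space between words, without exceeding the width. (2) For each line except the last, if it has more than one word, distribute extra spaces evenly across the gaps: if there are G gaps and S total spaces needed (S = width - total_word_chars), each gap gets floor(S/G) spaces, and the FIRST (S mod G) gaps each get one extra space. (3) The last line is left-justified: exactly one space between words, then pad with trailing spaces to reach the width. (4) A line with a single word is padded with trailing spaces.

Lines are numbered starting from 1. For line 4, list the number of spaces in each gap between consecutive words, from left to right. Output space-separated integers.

Line 1: ['calendar', 'microwave', 'so'] (min_width=21, slack=0)
Line 2: ['orchestra', 'sleepy'] (min_width=16, slack=5)
Line 3: ['elephant', 'paper', 'frog'] (min_width=19, slack=2)
Line 4: ['word', 'dust', 'telescope'] (min_width=19, slack=2)
Line 5: ['the', 'house', 'network'] (min_width=17, slack=4)
Line 6: ['were', 'fox'] (min_width=8, slack=13)

Answer: 2 2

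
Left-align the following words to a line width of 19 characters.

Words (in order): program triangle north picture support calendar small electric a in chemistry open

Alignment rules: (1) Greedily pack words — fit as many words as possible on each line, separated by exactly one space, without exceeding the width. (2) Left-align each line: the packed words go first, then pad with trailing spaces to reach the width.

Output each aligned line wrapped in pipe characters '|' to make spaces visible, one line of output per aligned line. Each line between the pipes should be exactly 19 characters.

Line 1: ['program', 'triangle'] (min_width=16, slack=3)
Line 2: ['north', 'picture'] (min_width=13, slack=6)
Line 3: ['support', 'calendar'] (min_width=16, slack=3)
Line 4: ['small', 'electric', 'a', 'in'] (min_width=19, slack=0)
Line 5: ['chemistry', 'open'] (min_width=14, slack=5)

Answer: |program triangle   |
|north picture      |
|support calendar   |
|small electric a in|
|chemistry open     |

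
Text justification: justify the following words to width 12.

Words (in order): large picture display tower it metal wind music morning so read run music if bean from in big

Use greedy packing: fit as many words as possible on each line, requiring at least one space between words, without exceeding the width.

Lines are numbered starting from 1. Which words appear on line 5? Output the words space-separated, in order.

Answer: metal wind

Derivation:
Line 1: ['large'] (min_width=5, slack=7)
Line 2: ['picture'] (min_width=7, slack=5)
Line 3: ['display'] (min_width=7, slack=5)
Line 4: ['tower', 'it'] (min_width=8, slack=4)
Line 5: ['metal', 'wind'] (min_width=10, slack=2)
Line 6: ['music'] (min_width=5, slack=7)
Line 7: ['morning', 'so'] (min_width=10, slack=2)
Line 8: ['read', 'run'] (min_width=8, slack=4)
Line 9: ['music', 'if'] (min_width=8, slack=4)
Line 10: ['bean', 'from', 'in'] (min_width=12, slack=0)
Line 11: ['big'] (min_width=3, slack=9)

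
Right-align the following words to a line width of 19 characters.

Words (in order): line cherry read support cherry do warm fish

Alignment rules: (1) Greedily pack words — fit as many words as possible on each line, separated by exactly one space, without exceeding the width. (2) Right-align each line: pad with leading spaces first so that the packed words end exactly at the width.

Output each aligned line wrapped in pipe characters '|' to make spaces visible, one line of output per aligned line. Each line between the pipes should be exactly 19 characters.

Line 1: ['line', 'cherry', 'read'] (min_width=16, slack=3)
Line 2: ['support', 'cherry', 'do'] (min_width=17, slack=2)
Line 3: ['warm', 'fish'] (min_width=9, slack=10)

Answer: |   line cherry read|
|  support cherry do|
|          warm fish|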